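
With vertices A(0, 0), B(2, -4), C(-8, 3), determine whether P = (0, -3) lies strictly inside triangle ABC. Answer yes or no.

no

Barycentric coordinates of P: (-2/13, 12/13, 3/13).
The three coordinates are negative, positive, positive; a point is interior exactly when all three are positive.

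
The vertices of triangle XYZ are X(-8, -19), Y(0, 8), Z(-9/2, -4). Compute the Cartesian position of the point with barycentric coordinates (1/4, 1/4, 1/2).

W = (1/4)·X + (1/4)·Y + (1/2)·Z.
x-coordinate: (1/4)·(-8) + (1/4)·0 + (1/2)·(-9/2) = -17/4.
y-coordinate: (1/4)·(-19) + (1/4)·8 + (1/2)·(-4) = -19/4.

(-17/4, -19/4)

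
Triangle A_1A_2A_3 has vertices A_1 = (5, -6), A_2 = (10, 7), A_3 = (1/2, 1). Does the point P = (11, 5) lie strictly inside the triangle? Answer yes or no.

no

Barycentric coordinates of P: (50/187, 183/187, -46/187).
The three coordinates are positive, positive, negative; a point is interior exactly when all three are positive.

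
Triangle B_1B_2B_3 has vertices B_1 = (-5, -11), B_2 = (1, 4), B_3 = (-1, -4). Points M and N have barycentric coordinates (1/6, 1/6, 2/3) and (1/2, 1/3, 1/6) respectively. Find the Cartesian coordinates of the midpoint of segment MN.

(-11/6, -13/3)

Barycentric coordinates of the midpoint are the average: (1/3, 1/4, 5/12).
Converting: (1/3)·B_1 + (1/4)·B_2 + (5/12)·B_3 = (-11/6, -13/3).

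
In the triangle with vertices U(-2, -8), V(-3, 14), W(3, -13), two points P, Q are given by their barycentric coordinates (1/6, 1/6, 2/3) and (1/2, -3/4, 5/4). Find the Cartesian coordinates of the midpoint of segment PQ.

(37/12, -461/24)

Barycentric coordinates of the midpoint are the average: (1/3, -7/24, 23/24).
Converting: (1/3)·U + (-7/24)·V + (23/24)·W = (37/12, -461/24).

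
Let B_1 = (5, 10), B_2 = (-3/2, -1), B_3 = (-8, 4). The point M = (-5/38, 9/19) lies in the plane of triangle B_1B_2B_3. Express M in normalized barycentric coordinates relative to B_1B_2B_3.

(3/19, 17/19, -1/19)

Signed area of the reference triangle: [B_1B_2B_3] = ½·(5·(-1−4) + (-3/2)·(4−10) + (-8)·(10−(-1))) = ½·(-25 + 9 − 88) = -52.
[MB_2B_3] = ½·((-5/38)·(-1−4) + (-3/2)·(4−(9/19)) + (-8)·(9/19−(-1))) = ½·(25/38 − 201/38 − 224/19) = -156/19, so the B_1-coordinate is (-156/19)/(-52) = 3/19.
[B_1MB_3] = ½·(5·(9/19−4) + (-5/38)·(4−10) + (-8)·(10−(9/19))) = ½·(-335/19 + 15/19 − 1448/19) = -884/19, so the B_2-coordinate is 17/19.
[B_1B_2M] = ½·(5·(-1−(9/19)) + (-3/2)·(9/19−10) + (-5/38)·(10−(-1))) = ½·(-140/19 + 543/38 − 55/38) = 52/19, so the B_3-coordinate is -1/19.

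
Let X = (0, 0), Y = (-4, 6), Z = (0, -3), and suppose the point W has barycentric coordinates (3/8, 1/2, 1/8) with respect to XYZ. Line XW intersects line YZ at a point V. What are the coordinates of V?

(-16/5, 21/5)

Line XW meets YZ where the X-coordinate vanishes; zeroing W's X-weight and renormalizing leaves Y, Z-weights 1/2 : 1/8 → (4/5, 1/5).
So V = (4/5)·Y + (1/5)·Z = (-16/5, 21/5).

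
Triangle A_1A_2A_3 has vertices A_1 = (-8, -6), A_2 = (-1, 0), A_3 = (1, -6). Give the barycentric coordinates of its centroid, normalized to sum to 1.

(1/3, 1/3, 1/3)

The centroid is the average of the vertices, so each weight is 1/3.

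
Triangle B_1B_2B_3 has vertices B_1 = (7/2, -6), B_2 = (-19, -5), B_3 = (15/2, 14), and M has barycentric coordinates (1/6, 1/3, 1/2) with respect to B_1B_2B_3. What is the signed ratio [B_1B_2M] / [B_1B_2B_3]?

1/2

The signed ratio [B_1B_2M]/[B_1B_2B_3] equals the barycentric coordinate of M at vertex B_3, which is 1/2.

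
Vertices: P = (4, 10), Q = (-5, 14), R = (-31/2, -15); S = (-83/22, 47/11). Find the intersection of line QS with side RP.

Barycentric coordinates of S with respect to PQR: (5/11, 3/11, 3/11).
On side RP the Q-coordinate is zero; dropping S's Q-weight 3/11 and renormalizing the remaining 3/11 : 5/11 gives weights 3/8, 5/8 on R, P.
T = (3/8)·(-31/2, -15) + (5/8)·(4, 10) = (-53/16, 5/8).

(-53/16, 5/8)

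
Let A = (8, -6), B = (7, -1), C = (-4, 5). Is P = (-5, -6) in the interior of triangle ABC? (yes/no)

no

Barycentric coordinates of P: (127/49, -143/49, 65/49).
The three coordinates are positive, negative, positive; a point is interior exactly when all three are positive.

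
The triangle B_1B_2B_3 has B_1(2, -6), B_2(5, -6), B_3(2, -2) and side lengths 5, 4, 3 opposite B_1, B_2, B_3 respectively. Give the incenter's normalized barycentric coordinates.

The incenter has barycentric coordinates proportional to the opposite side lengths: (5 : 4 : 3).
Normalizing by 5+4+3 = 12 gives (5/12, 1/3, 1/4).

(5/12, 1/3, 1/4)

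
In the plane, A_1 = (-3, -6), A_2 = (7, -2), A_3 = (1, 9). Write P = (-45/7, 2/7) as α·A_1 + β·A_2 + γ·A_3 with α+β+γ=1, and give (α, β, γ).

Signed area of the reference triangle: [A_1A_2A_3] = ½·((-3)·(-2−9) + 7·(9−(-6)) + 1·(-6−(-2))) = ½·(33 + 105 − 4) = 67.
[PA_2A_3] = ½·((-45/7)·(-2−9) + 7·(9−(2/7)) + 1·(2/7−(-2))) = ½·(495/7 + 61 + 16/7) = 67, so the A_1-coordinate is 67/67 = 1.
[A_1PA_3] = ½·((-3)·(2/7−9) + (-45/7)·(9−(-6)) + 1·(-6−(2/7))) = ½·(183/7 − 675/7 − 44/7) = -268/7, so the A_2-coordinate is -4/7.
[A_1A_2P] = ½·((-3)·(-2−(2/7)) + 7·(2/7−(-6)) + (-45/7)·(-6−(-2))) = ½·(48/7 + 44 + 180/7) = 268/7, so the A_3-coordinate is 4/7.
Check: 1 − 4/7 + 4/7 = 1.

(1, -4/7, 4/7)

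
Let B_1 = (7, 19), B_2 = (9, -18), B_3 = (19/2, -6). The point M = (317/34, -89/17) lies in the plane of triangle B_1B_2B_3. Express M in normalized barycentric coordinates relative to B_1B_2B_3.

(1/17, 1/17, 15/17)

Signed area of the reference triangle: [B_1B_2B_3] = ½·(7·(-18−(-6)) + 9·(-6−19) + (19/2)·(19−(-18))) = ½·(-84 − 225 + 703/2) = 85/4.
[MB_2B_3] = ½·((317/34)·(-18−(-6)) + 9·(-6−(-89/17)) + (19/2)·(-89/17−(-18))) = ½·(-1902/17 − 117/17 + 4123/34) = 5/4, so the B_1-coordinate is (5/4)/(85/4) = 1/17.
[B_1MB_3] = ½·(7·(-89/17−(-6)) + (317/34)·(-6−19) + (19/2)·(19−(-89/17))) = ½·(91/17 − 7925/34 + 3914/17) = 5/4, so the B_2-coordinate is 1/17.
[B_1B_2M] = ½·(7·(-18−(-89/17)) + 9·(-89/17−19) + (317/34)·(19−(-18))) = ½·(-1519/17 − 3708/17 + 11729/34) = 75/4, so the B_3-coordinate is 15/17.
Check: 1/17 + 1/17 + 15/17 = 1.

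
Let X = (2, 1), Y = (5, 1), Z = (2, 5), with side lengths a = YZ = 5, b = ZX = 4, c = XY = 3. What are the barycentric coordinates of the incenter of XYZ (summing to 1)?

The incenter has barycentric coordinates proportional to the opposite side lengths: (5 : 4 : 3).
Normalizing by 5+4+3 = 12 gives (5/12, 1/3, 1/4).

(5/12, 1/3, 1/4)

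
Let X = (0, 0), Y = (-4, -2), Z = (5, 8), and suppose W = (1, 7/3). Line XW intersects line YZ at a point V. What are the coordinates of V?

Barycentric coordinates of W with respect to XYZ: (1/2, 1/6, 1/3).
On side YZ the X-coordinate is zero; dropping W's X-weight 1/2 and renormalizing the remaining 1/6 : 1/3 gives weights 1/3, 2/3 on Y, Z.
V = (1/3)·(-4, -2) + (2/3)·(5, 8) = (2, 14/3).

(2, 14/3)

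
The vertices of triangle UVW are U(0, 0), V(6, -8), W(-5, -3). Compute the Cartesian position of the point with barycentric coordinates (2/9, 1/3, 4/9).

(-2/9, -4)

P = (2/9)·U + (1/3)·V + (4/9)·W.
x-coordinate: (2/9)·0 + (1/3)·6 + (4/9)·(-5) = -2/9.
y-coordinate: (2/9)·0 + (1/3)·(-8) + (4/9)·(-3) = -4.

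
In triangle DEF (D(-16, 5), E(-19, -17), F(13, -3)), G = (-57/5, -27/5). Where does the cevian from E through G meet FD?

(-19/3, 7/3)

Barycentric coordinates of G with respect to DEF: (2/5, 2/5, 1/5).
On side FD the E-coordinate is zero; dropping G's E-weight 2/5 and renormalizing the remaining 1/5 : 2/5 gives weights 1/3, 2/3 on F, D.
H = (1/3)·(13, -3) + (2/3)·(-16, 5) = (-19/3, 7/3).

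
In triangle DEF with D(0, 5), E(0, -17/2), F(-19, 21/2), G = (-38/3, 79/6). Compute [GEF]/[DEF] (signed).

[DEF] = ½·(0·(-17/2−(21/2)) + 0·(21/2−5) + (-19)·(5−(-17/2))) = ½·(0 + 0 − 513/2) = -513/4.
[GEF] = ½·((-38/3)·(-17/2−(21/2)) + 0·(21/2−(79/6)) + (-19)·(79/6−(-17/2))) = ½·(722/3 + 0 − 1235/3) = -171/2, so the ratio is (-171/2)/(-513/4) = 2/3.

2/3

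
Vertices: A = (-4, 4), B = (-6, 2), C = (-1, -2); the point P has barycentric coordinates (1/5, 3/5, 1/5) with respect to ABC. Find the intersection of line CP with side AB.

Line CP meets AB where the C-coordinate vanishes; zeroing P's C-weight and renormalizing leaves A, B-weights 1/5 : 3/5 → (1/4, 3/4).
So Q = (1/4)·A + (3/4)·B = (-11/2, 5/2).

(-11/2, 5/2)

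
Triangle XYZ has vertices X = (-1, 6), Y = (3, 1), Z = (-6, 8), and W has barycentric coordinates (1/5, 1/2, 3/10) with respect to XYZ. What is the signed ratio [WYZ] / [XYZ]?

The signed ratio [WYZ]/[XYZ] equals the barycentric coordinate of W at vertex X, which is 1/5.

1/5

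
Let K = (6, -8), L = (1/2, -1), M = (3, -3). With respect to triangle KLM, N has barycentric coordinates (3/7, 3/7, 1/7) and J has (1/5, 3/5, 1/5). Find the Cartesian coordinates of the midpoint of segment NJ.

(93/35, -124/35)

Barycentric coordinates of the midpoint are the average: (11/35, 18/35, 6/35).
Converting: (11/35)·K + (18/35)·L + (6/35)·M = (93/35, -124/35).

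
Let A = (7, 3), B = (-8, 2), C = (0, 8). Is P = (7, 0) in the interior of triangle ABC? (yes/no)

no

Barycentric coordinates of P: (53/41, 21/82, -45/82).
The three coordinates are positive, positive, negative; a point is interior exactly when all three are positive.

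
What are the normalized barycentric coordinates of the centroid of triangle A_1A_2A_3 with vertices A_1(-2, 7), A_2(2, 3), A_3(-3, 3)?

The centroid is the average of the vertices, so each weight is 1/3.

(1/3, 1/3, 1/3)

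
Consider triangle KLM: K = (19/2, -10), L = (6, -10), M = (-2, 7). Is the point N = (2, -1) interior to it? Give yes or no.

Barycentric coordinates of N: (8/119, 48/119, 9/17).
The three coordinates are positive, positive, positive; a point is interior exactly when all three are positive.

yes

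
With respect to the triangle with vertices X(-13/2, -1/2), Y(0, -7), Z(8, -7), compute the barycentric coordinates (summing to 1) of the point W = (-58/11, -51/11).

(4/11, 1, -4/11)

Signed area of the reference triangle: [XYZ] = ½·((-13/2)·(-7−(-7)) + 0·(-7−(-1/2)) + 8·(-1/2−(-7))) = ½·(0 + 0 + 52) = 26.
[WYZ] = ½·((-58/11)·(-7−(-7)) + 0·(-7−(-51/11)) + 8·(-51/11−(-7))) = ½·(0 + 0 + 208/11) = 104/11, so the X-coordinate is (104/11)/26 = 4/11.
[XWZ] = ½·((-13/2)·(-51/11−(-7)) + (-58/11)·(-7−(-1/2)) + 8·(-1/2−(-51/11))) = ½·(-169/11 + 377/11 + 364/11) = 26, so the Y-coordinate is 1.
[XYW] = ½·((-13/2)·(-7−(-51/11)) + 0·(-51/11−(-1/2)) + (-58/11)·(-1/2−(-7))) = ½·(169/11 + 0 − 377/11) = -104/11, so the Z-coordinate is -4/11.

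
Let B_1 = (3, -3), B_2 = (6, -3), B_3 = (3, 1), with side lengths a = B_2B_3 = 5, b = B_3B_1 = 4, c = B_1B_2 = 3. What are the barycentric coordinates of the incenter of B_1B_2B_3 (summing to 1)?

(5/12, 1/3, 1/4)

The incenter has barycentric coordinates proportional to the opposite side lengths: (5 : 4 : 3).
Normalizing by 5+4+3 = 12 gives (5/12, 1/3, 1/4).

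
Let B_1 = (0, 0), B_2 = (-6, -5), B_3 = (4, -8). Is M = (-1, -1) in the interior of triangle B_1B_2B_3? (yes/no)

yes

Barycentric coordinates of M: (55/68, 3/17, 1/68).
The three coordinates are positive, positive, positive; a point is interior exactly when all three are positive.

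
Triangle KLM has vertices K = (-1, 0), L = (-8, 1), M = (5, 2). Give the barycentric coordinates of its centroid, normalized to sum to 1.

The centroid is the average of the vertices, so each weight is 1/3.

(1/3, 1/3, 1/3)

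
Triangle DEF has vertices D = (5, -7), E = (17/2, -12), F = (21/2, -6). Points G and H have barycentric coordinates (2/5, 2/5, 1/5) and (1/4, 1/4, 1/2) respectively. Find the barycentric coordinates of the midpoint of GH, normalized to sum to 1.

Since both coordinate triples sum to 1, the midpoint's barycentrics are the componentwise average.
(2/5+1/4)/2 = 13/40; similarly 13/40 and 7/20.

(13/40, 13/40, 7/20)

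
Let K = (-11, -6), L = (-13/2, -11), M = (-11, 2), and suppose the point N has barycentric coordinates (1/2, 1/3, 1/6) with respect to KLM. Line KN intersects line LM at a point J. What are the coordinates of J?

(-8, -20/3)

Line KN meets LM where the K-coordinate vanishes; zeroing N's K-weight and renormalizing leaves L, M-weights 1/3 : 1/6 → (2/3, 1/3).
So J = (2/3)·L + (1/3)·M = (-8, -20/3).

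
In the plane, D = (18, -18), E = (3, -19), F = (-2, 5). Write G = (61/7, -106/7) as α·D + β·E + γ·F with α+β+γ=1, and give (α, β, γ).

Signed area of the reference triangle: [DEF] = ½·(18·(-19−5) + 3·(5−(-18)) + (-2)·(-18−(-19))) = ½·(-432 + 69 − 2) = -365/2.
[GEF] = ½·((61/7)·(-19−5) + 3·(5−(-106/7)) + (-2)·(-106/7−(-19))) = ½·(-1464/7 + 423/7 − 54/7) = -1095/14, so the D-coordinate is (-1095/14)/(-365/2) = 3/7.
[DGF] = ½·(18·(-106/7−5) + (61/7)·(5−(-18)) + (-2)·(-18−(-106/7))) = ½·(-2538/7 + 1403/7 + 40/7) = -1095/14, so the E-coordinate is 3/7.
[DEG] = ½·(18·(-19−(-106/7)) + 3·(-106/7−(-18)) + (61/7)·(-18−(-19))) = ½·(-486/7 + 60/7 + 61/7) = -365/14, so the F-coordinate is 1/7.

(3/7, 3/7, 1/7)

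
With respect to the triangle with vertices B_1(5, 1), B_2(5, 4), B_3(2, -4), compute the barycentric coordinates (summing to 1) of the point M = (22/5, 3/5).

Signed area of the reference triangle: [B_1B_2B_3] = ½·(5·(4−(-4)) + 5·(-4−1) + 2·(1−4)) = ½·(40 − 25 − 6) = 9/2.
[MB_2B_3] = ½·((22/5)·(4−(-4)) + 5·(-4−(3/5)) + 2·(3/5−4)) = ½·(176/5 − 23 − 34/5) = 27/10, so the B_1-coordinate is (27/10)/(9/2) = 3/5.
[B_1MB_3] = ½·(5·(3/5−(-4)) + (22/5)·(-4−1) + 2·(1−(3/5))) = ½·(23 − 22 + 4/5) = 9/10, so the B_2-coordinate is 1/5.
[B_1B_2M] = ½·(5·(4−(3/5)) + 5·(3/5−1) + (22/5)·(1−4)) = ½·(17 − 2 − 66/5) = 9/10, so the B_3-coordinate is 1/5.
Check: 3/5 + 1/5 + 1/5 = 1.

(3/5, 1/5, 1/5)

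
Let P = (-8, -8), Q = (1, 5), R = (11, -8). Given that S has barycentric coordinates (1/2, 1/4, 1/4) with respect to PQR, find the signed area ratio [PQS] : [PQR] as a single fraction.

1/4

The signed ratio [PQS]/[PQR] equals the barycentric coordinate of S at vertex R, which is 1/4.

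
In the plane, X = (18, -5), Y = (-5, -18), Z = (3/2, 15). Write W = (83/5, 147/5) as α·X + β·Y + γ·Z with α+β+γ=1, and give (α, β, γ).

Signed area of the reference triangle: [XYZ] = ½·(18·(-18−15) + (-5)·(15−(-5)) + (3/2)·(-5−(-18))) = ½·(-594 − 100 + 39/2) = -1349/4.
[WYZ] = ½·((83/5)·(-18−15) + (-5)·(15−(147/5)) + (3/2)·(147/5−(-18))) = ½·(-2739/5 + 72 + 711/10) = -4047/20, so the X-coordinate is (-4047/20)/(-1349/4) = 3/5.
[XWZ] = ½·(18·(147/5−15) + (83/5)·(15−(-5)) + (3/2)·(-5−(147/5))) = ½·(1296/5 + 332 − 258/5) = 1349/5, so the Y-coordinate is -4/5.
[XYW] = ½·(18·(-18−(147/5)) + (-5)·(147/5−(-5)) + (83/5)·(-5−(-18))) = ½·(-4266/5 − 172 + 1079/5) = -4047/10, so the Z-coordinate is 6/5.

(3/5, -4/5, 6/5)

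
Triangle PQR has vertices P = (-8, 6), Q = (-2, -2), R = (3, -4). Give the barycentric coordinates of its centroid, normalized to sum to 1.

(1/3, 1/3, 1/3)

The centroid is the average of the vertices, so each weight is 1/3.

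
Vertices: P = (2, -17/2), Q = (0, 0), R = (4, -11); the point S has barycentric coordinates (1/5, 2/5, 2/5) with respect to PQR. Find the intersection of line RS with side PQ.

Line RS meets PQ where the R-coordinate vanishes; zeroing S's R-weight and renormalizing leaves P, Q-weights 1/5 : 2/5 → (1/3, 2/3).
So T = (1/3)·P + (2/3)·Q = (2/3, -17/6).

(2/3, -17/6)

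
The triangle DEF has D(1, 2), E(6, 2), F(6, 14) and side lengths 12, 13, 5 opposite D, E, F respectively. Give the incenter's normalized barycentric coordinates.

The incenter has barycentric coordinates proportional to the opposite side lengths: (12 : 13 : 5).
Normalizing by 12+13+5 = 30 gives (2/5, 13/30, 1/6).

(2/5, 13/30, 1/6)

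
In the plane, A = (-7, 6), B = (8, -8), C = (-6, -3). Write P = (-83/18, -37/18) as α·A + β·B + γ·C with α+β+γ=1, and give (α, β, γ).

Signed area of the reference triangle: [ABC] = ½·((-7)·(-8−(-3)) + 8·(-3−6) + (-6)·(6−(-8))) = ½·(35 − 72 − 84) = -121/2.
[PBC] = ½·((-83/18)·(-8−(-3)) + 8·(-3−(-37/18)) + (-6)·(-37/18−(-8))) = ½·(415/18 − 68/9 − 107/3) = -121/12, so the A-coordinate is (-121/12)/(-121/2) = 1/6.
[APC] = ½·((-7)·(-37/18−(-3)) + (-83/18)·(-3−6) + (-6)·(6−(-37/18))) = ½·(-119/18 + 83/2 − 145/3) = -121/18, so the B-coordinate is 1/9.
[ABP] = ½·((-7)·(-8−(-37/18)) + 8·(-37/18−6) + (-83/18)·(6−(-8))) = ½·(749/18 − 580/9 − 581/9) = -1573/36, so the C-coordinate is 13/18.
Check: 1/6 + 1/9 + 13/18 = 1.

(1/6, 1/9, 13/18)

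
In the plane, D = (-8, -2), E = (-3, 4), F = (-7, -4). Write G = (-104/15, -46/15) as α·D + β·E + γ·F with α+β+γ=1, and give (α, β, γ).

Signed area of the reference triangle: [DEF] = ½·((-8)·(4−(-4)) + (-3)·(-4−(-2)) + (-7)·(-2−4)) = ½·(-64 + 6 + 42) = -8.
[GEF] = ½·((-104/15)·(4−(-4)) + (-3)·(-4−(-46/15)) + (-7)·(-46/15−4)) = ½·(-832/15 + 14/5 + 742/15) = -8/5, so the D-coordinate is (-8/5)/(-8) = 1/5.
[DGF] = ½·((-8)·(-46/15−(-4)) + (-104/15)·(-4−(-2)) + (-7)·(-2−(-46/15))) = ½·(-112/15 + 208/15 − 112/15) = -8/15, so the E-coordinate is 1/15.
[DEG] = ½·((-8)·(4−(-46/15)) + (-3)·(-46/15−(-2)) + (-104/15)·(-2−4)) = ½·(-848/15 + 16/5 + 208/5) = -88/15, so the F-coordinate is 11/15.
Check: 1/5 + 1/15 + 11/15 = 1.

(1/5, 1/15, 11/15)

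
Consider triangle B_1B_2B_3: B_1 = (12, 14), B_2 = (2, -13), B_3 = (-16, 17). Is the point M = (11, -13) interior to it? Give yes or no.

Barycentric coordinates of M: (45/131, 253/262, -81/262).
The three coordinates are positive, positive, negative; a point is interior exactly when all three are positive.

no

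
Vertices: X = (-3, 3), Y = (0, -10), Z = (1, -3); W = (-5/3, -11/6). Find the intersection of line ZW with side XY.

Barycentric coordinates of W with respect to XYZ: (7/12, 1/3, 1/12).
On side XY the Z-coordinate is zero; dropping W's Z-weight 1/12 and renormalizing the remaining 7/12 : 1/3 gives weights 7/11, 4/11 on X, Y.
V = (7/11)·(-3, 3) + (4/11)·(0, -10) = (-21/11, -19/11).

(-21/11, -19/11)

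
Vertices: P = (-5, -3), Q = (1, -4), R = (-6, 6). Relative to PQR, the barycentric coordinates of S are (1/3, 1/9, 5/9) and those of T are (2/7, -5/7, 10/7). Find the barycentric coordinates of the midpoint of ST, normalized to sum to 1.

(13/42, -19/63, 125/126)

Since both coordinate triples sum to 1, the midpoint's barycentrics are the componentwise average.
(1/3+2/7)/2 = 13/42; similarly -19/63 and 125/126.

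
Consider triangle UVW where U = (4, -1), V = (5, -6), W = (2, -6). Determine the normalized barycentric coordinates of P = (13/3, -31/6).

(1/6, 2/3, 1/6)

Signed area of the reference triangle: [UVW] = ½·(4·(-6−(-6)) + 5·(-6−(-1)) + 2·(-1−(-6))) = ½·(0 − 25 + 10) = -15/2.
[PVW] = ½·((13/3)·(-6−(-6)) + 5·(-6−(-31/6)) + 2·(-31/6−(-6))) = ½·(0 − 25/6 + 5/3) = -5/4, so the U-coordinate is (-5/4)/(-15/2) = 1/6.
[UPW] = ½·(4·(-31/6−(-6)) + (13/3)·(-6−(-1)) + 2·(-1−(-31/6))) = ½·(10/3 − 65/3 + 25/3) = -5, so the V-coordinate is 2/3.
[UVP] = ½·(4·(-6−(-31/6)) + 5·(-31/6−(-1)) + (13/3)·(-1−(-6))) = ½·(-10/3 − 125/6 + 65/3) = -5/4, so the W-coordinate is 1/6.
Check: 1/6 + 2/3 + 1/6 = 1.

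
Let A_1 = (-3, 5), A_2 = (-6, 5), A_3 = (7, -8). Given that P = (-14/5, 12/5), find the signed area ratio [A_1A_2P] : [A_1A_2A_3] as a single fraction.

1/5

[A_1A_2A_3] = ½·((-3)·(5−(-8)) + (-6)·(-8−5) + 7·(5−5)) = ½·(-39 + 78 + 0) = 39/2.
[A_1A_2P] = ½·((-3)·(5−(12/5)) + (-6)·(12/5−5) + (-14/5)·(5−5)) = ½·(-39/5 + 78/5 + 0) = 39/10, so the ratio is (39/10)/(39/2) = 1/5.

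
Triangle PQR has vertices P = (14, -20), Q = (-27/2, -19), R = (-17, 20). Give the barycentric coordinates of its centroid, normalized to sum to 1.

(1/3, 1/3, 1/3)

The centroid is the average of the vertices, so each weight is 1/3.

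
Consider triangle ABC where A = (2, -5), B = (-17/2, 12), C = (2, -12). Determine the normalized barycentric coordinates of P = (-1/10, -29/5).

Signed area of the reference triangle: [ABC] = ½·(2·(12−(-12)) + (-17/2)·(-12−(-5)) + 2·(-5−12)) = ½·(48 + 119/2 − 34) = 147/4.
[PBC] = ½·((-1/10)·(12−(-12)) + (-17/2)·(-12−(-29/5)) + 2·(-29/5−12)) = ½·(-12/5 + 527/10 − 178/5) = 147/20, so the A-coordinate is (147/20)/(147/4) = 1/5.
[APC] = ½·(2·(-29/5−(-12)) + (-1/10)·(-12−(-5)) + 2·(-5−(-29/5))) = ½·(62/5 + 7/10 + 8/5) = 147/20, so the B-coordinate is 1/5.
[ABP] = ½·(2·(12−(-29/5)) + (-17/2)·(-29/5−(-5)) + (-1/10)·(-5−12)) = ½·(178/5 + 34/5 + 17/10) = 441/20, so the C-coordinate is 3/5.
Check: 1/5 + 1/5 + 3/5 = 1.

(1/5, 1/5, 3/5)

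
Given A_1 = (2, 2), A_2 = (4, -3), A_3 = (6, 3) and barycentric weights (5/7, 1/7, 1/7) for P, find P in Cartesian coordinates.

(20/7, 10/7)

P = (5/7)·A_1 + (1/7)·A_2 + (1/7)·A_3.
x-coordinate: (5/7)·2 + (1/7)·4 + (1/7)·6 = 20/7.
y-coordinate: (5/7)·2 + (1/7)·(-3) + (1/7)·3 = 10/7.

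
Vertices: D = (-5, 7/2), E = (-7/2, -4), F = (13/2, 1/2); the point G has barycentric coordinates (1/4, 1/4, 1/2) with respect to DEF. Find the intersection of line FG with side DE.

(-17/4, -1/4)

Line FG meets DE where the F-coordinate vanishes; zeroing G's F-weight and renormalizing leaves D, E-weights 1/4 : 1/4 → (1/2, 1/2).
So H = (1/2)·D + (1/2)·E = (-17/4, -1/4).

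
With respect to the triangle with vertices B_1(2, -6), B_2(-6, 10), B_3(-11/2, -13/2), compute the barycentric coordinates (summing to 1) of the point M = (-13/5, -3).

(2/5, 1/5, 2/5)

Signed area of the reference triangle: [B_1B_2B_3] = ½·(2·(10−(-13/2)) + (-6)·(-13/2−(-6)) + (-11/2)·(-6−10)) = ½·(33 + 3 + 88) = 62.
[MB_2B_3] = ½·((-13/5)·(10−(-13/2)) + (-6)·(-13/2−(-3)) + (-11/2)·(-3−10)) = ½·(-429/10 + 21 + 143/2) = 124/5, so the B_1-coordinate is (124/5)/62 = 2/5.
[B_1MB_3] = ½·(2·(-3−(-13/2)) + (-13/5)·(-13/2−(-6)) + (-11/2)·(-6−(-3))) = ½·(7 + 13/10 + 33/2) = 62/5, so the B_2-coordinate is 1/5.
[B_1B_2M] = ½·(2·(10−(-3)) + (-6)·(-3−(-6)) + (-13/5)·(-6−10)) = ½·(26 − 18 + 208/5) = 124/5, so the B_3-coordinate is 2/5.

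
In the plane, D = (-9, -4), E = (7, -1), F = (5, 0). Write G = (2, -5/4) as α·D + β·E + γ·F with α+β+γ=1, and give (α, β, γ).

Signed area of the reference triangle: [DEF] = ½·((-9)·(-1−0) + 7·(0−(-4)) + 5·(-4−(-1))) = ½·(9 + 28 − 15) = 11.
[GEF] = ½·(2·(-1−0) + 7·(0−(-5/4)) + 5·(-5/4−(-1))) = ½·(-2 + 35/4 − 5/4) = 11/4, so the D-coordinate is (11/4)/11 = 1/4.
[DGF] = ½·((-9)·(-5/4−0) + 2·(0−(-4)) + 5·(-4−(-5/4))) = ½·(45/4 + 8 − 55/4) = 11/4, so the E-coordinate is 1/4.
[DEG] = ½·((-9)·(-1−(-5/4)) + 7·(-5/4−(-4)) + 2·(-4−(-1))) = ½·(-9/4 + 77/4 − 6) = 11/2, so the F-coordinate is 1/2.

(1/4, 1/4, 1/2)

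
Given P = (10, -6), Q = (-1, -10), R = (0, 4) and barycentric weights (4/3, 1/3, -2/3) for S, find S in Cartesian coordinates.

S = (4/3)·P + (1/3)·Q + (-2/3)·R.
x-coordinate: (4/3)·10 + (1/3)·(-1) + (-2/3)·0 = 13.
y-coordinate: (4/3)·(-6) + (1/3)·(-10) + (-2/3)·4 = -14.

(13, -14)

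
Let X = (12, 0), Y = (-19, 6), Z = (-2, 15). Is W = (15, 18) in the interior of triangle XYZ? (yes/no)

no

Barycentric coordinates of W: (34/127, -99/127, 192/127).
The three coordinates are positive, negative, positive; a point is interior exactly when all three are positive.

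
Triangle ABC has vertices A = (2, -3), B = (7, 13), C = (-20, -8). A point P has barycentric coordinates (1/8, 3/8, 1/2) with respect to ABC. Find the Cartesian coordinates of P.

P = (1/8)·A + (3/8)·B + (1/2)·C.
x-coordinate: (1/8)·2 + (3/8)·7 + (1/2)·(-20) = -57/8.
y-coordinate: (1/8)·(-3) + (3/8)·13 + (1/2)·(-8) = 1/2.

(-57/8, 1/2)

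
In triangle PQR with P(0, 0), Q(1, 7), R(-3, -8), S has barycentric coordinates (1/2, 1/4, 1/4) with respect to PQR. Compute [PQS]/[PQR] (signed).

1/4

The signed ratio [PQS]/[PQR] equals the barycentric coordinate of S at vertex R, which is 1/4.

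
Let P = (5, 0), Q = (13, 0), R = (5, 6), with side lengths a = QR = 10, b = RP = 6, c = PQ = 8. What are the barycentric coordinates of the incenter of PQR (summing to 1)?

The incenter has barycentric coordinates proportional to the opposite side lengths: (10 : 6 : 8).
Normalizing by 10+6+8 = 24 gives (5/12, 1/4, 1/3).

(5/12, 1/4, 1/3)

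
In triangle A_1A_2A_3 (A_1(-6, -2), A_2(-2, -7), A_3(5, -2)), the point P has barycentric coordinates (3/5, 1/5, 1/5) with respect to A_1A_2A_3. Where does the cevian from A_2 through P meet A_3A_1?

Line A_2P meets A_3A_1 where the A_2-coordinate vanishes; zeroing P's A_2-weight and renormalizing leaves A_3, A_1-weights 1/5 : 3/5 → (1/4, 3/4).
So Q = (1/4)·A_3 + (3/4)·A_1 = (-13/4, -2).

(-13/4, -2)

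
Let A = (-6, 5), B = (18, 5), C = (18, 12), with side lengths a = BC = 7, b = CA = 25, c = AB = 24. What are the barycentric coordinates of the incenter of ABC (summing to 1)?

(1/8, 25/56, 3/7)

The incenter has barycentric coordinates proportional to the opposite side lengths: (7 : 25 : 24).
Normalizing by 7+25+24 = 56 gives (1/8, 25/56, 3/7).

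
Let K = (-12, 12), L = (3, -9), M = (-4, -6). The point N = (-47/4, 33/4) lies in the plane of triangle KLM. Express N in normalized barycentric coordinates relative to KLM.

Signed area of the reference triangle: [KLM] = ½·((-12)·(-9−(-6)) + 3·(-6−12) + (-4)·(12−(-9))) = ½·(36 − 54 − 84) = -51.
[NLM] = ½·((-47/4)·(-9−(-6)) + 3·(-6−(33/4)) + (-4)·(33/4−(-9))) = ½·(141/4 − 171/4 − 69) = -153/4, so the K-coordinate is (-153/4)/(-51) = 3/4.
[KNM] = ½·((-12)·(33/4−(-6)) + (-47/4)·(-6−12) + (-4)·(12−(33/4))) = ½·(-171 + 423/2 − 15) = 51/4, so the L-coordinate is -1/4.
[KLN] = ½·((-12)·(-9−(33/4)) + 3·(33/4−12) + (-47/4)·(12−(-9))) = ½·(207 − 45/4 − 987/4) = -51/2, so the M-coordinate is 1/2.

(3/4, -1/4, 1/2)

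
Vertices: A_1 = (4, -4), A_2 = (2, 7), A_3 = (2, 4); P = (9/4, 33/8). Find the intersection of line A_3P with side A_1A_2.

(5/2, 17/4)

Barycentric coordinates of P with respect to A_1A_2A_3: (1/8, 3/8, 1/2).
On side A_1A_2 the A_3-coordinate is zero; dropping P's A_3-weight 1/2 and renormalizing the remaining 1/8 : 3/8 gives weights 1/4, 3/4 on A_1, A_2.
Q = (1/4)·(4, -4) + (3/4)·(2, 7) = (5/2, 17/4).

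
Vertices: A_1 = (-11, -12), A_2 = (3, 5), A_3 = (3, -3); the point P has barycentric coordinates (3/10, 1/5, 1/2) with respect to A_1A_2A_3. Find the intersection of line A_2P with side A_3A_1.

(-9/4, -51/8)

Line A_2P meets A_3A_1 where the A_2-coordinate vanishes; zeroing P's A_2-weight and renormalizing leaves A_3, A_1-weights 1/2 : 3/10 → (5/8, 3/8).
So Q = (5/8)·A_3 + (3/8)·A_1 = (-9/4, -51/8).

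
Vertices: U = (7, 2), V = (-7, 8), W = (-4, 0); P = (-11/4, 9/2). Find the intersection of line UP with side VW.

(-6, 16/3)

Barycentric coordinates of P with respect to UVW: (1/4, 1/2, 1/4).
On side VW the U-coordinate is zero; dropping P's U-weight 1/4 and renormalizing the remaining 1/2 : 1/4 gives weights 2/3, 1/3 on V, W.
Q = (2/3)·(-7, 8) + (1/3)·(-4, 0) = (-6, 16/3).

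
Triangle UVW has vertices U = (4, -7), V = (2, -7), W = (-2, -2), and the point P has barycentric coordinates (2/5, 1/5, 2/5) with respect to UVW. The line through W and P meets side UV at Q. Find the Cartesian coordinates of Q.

Line WP meets UV where the W-coordinate vanishes; zeroing P's W-weight and renormalizing leaves U, V-weights 2/5 : 1/5 → (2/3, 1/3).
So Q = (2/3)·U + (1/3)·V = (10/3, -7).

(10/3, -7)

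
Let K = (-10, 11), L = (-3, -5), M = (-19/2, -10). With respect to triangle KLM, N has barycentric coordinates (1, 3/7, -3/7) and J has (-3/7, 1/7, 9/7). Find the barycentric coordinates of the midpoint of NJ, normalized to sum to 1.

(2/7, 2/7, 3/7)

Since both coordinate triples sum to 1, the midpoint's barycentrics are the componentwise average.
(1+-3/7)/2 = 2/7; similarly 2/7 and 3/7.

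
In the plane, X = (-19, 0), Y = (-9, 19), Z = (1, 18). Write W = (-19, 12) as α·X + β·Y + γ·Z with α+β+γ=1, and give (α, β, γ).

(2/5, 6/5, -3/5)

Signed area of the reference triangle: [XYZ] = ½·((-19)·(19−18) + (-9)·(18−0) + 1·(0−19)) = ½·(-19 − 162 − 19) = -100.
[WYZ] = ½·((-19)·(19−18) + (-9)·(18−12) + 1·(12−19)) = ½·(-19 − 54 − 7) = -40, so the X-coordinate is (-40)/(-100) = 2/5.
[XWZ] = ½·((-19)·(12−18) + (-19)·(18−0) + 1·(0−12)) = ½·(114 − 342 − 12) = -120, so the Y-coordinate is 6/5.
[XYW] = ½·((-19)·(19−12) + (-9)·(12−0) + (-19)·(0−19)) = ½·(-133 − 108 + 361) = 60, so the Z-coordinate is -3/5.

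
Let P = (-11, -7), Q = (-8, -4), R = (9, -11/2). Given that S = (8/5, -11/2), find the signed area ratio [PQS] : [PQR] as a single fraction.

[PQR] = ½·((-11)·(-4−(-11/2)) + (-8)·(-11/2−(-7)) + 9·(-7−(-4))) = ½·(-33/2 − 12 − 27) = -111/4.
[PQS] = ½·((-11)·(-4−(-11/2)) + (-8)·(-11/2−(-7)) + (8/5)·(-7−(-4))) = ½·(-33/2 − 12 − 24/5) = -333/20, so the ratio is (-333/20)/(-111/4) = 3/5.

3/5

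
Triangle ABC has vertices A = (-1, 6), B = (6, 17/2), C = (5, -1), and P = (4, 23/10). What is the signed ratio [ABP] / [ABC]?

[ABC] = ½·((-1)·(17/2−(-1)) + 6·(-1−6) + 5·(6−(17/2))) = ½·(-19/2 − 42 − 25/2) = -32.
[ABP] = ½·((-1)·(17/2−(23/10)) + 6·(23/10−6) + 4·(6−(17/2))) = ½·(-31/5 − 111/5 − 10) = -96/5, so the ratio is (-96/5)/(-32) = 3/5.

3/5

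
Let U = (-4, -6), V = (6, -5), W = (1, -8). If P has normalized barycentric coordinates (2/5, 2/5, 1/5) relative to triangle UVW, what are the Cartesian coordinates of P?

(1, -6)

P = (2/5)·U + (2/5)·V + (1/5)·W.
x-coordinate: (2/5)·(-4) + (2/5)·6 + (1/5)·1 = 1.
y-coordinate: (2/5)·(-6) + (2/5)·(-5) + (1/5)·(-8) = -6.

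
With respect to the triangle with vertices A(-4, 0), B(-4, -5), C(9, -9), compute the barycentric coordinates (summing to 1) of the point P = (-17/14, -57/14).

Signed area of the reference triangle: [ABC] = ½·((-4)·(-5−(-9)) + (-4)·(-9−0) + 9·(0−(-5))) = ½·(-16 + 36 + 45) = 65/2.
[PBC] = ½·((-17/14)·(-5−(-9)) + (-4)·(-9−(-57/14)) + 9·(-57/14−(-5))) = ½·(-34/7 + 138/7 + 117/14) = 325/28, so the A-coordinate is (325/28)/(65/2) = 5/14.
[APC] = ½·((-4)·(-57/14−(-9)) + (-17/14)·(-9−0) + 9·(0−(-57/14))) = ½·(-138/7 + 153/14 + 513/14) = 195/14, so the B-coordinate is 3/7.
[ABP] = ½·((-4)·(-5−(-57/14)) + (-4)·(-57/14−0) + (-17/14)·(0−(-5))) = ½·(26/7 + 114/7 − 85/14) = 195/28, so the C-coordinate is 3/14.
Check: 5/14 + 3/7 + 3/14 = 1.

(5/14, 3/7, 3/14)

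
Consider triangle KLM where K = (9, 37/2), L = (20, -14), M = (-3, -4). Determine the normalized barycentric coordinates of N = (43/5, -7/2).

Signed area of the reference triangle: [KLM] = ½·(9·(-14−(-4)) + 20·(-4−(37/2)) + (-3)·(37/2−(-14))) = ½·(-90 − 450 − 195/2) = -1275/4.
[NLM] = ½·((43/5)·(-14−(-4)) + 20·(-4−(-7/2)) + (-3)·(-7/2−(-14))) = ½·(-86 − 10 − 63/2) = -255/4, so the K-coordinate is (-255/4)/(-1275/4) = 1/5.
[KNM] = ½·(9·(-7/2−(-4)) + (43/5)·(-4−(37/2)) + (-3)·(37/2−(-7/2))) = ½·(9/2 − 387/2 − 66) = -255/2, so the L-coordinate is 2/5.
[KLN] = ½·(9·(-14−(-7/2)) + 20·(-7/2−(37/2)) + (43/5)·(37/2−(-14))) = ½·(-189/2 − 440 + 559/2) = -255/2, so the M-coordinate is 2/5.
Check: 1/5 + 2/5 + 2/5 = 1.

(1/5, 2/5, 2/5)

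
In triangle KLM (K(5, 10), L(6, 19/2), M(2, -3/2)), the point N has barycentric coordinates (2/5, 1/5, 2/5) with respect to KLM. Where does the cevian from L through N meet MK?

Line LN meets MK where the L-coordinate vanishes; zeroing N's L-weight and renormalizing leaves M, K-weights 2/5 : 2/5 → (1/2, 1/2).
So J = (1/2)·M + (1/2)·K = (7/2, 17/4).

(7/2, 17/4)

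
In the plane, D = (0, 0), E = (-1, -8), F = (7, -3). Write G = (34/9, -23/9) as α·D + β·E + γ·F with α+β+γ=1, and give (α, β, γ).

(1/3, 1/9, 5/9)

Signed area of the reference triangle: [DEF] = ½·(0·(-8−(-3)) + (-1)·(-3−0) + 7·(0−(-8))) = ½·(0 + 3 + 56) = 59/2.
[GEF] = ½·((34/9)·(-8−(-3)) + (-1)·(-3−(-23/9)) + 7·(-23/9−(-8))) = ½·(-170/9 + 4/9 + 343/9) = 59/6, so the D-coordinate is (59/6)/(59/2) = 1/3.
[DGF] = ½·(0·(-23/9−(-3)) + (34/9)·(-3−0) + 7·(0−(-23/9))) = ½·(0 − 34/3 + 161/9) = 59/18, so the E-coordinate is 1/9.
[DEG] = ½·(0·(-8−(-23/9)) + (-1)·(-23/9−0) + (34/9)·(0−(-8))) = ½·(0 + 23/9 + 272/9) = 295/18, so the F-coordinate is 5/9.
Check: 1/3 + 1/9 + 5/9 = 1.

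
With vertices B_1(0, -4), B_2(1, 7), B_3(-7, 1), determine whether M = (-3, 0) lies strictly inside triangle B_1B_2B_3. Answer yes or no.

Barycentric coordinates of M: (16/41, 13/82, 37/82).
The three coordinates are positive, positive, positive; a point is interior exactly when all three are positive.

yes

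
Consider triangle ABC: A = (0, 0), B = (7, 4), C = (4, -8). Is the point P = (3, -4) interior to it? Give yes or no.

yes

Barycentric coordinates of P: (1/3, 1/9, 5/9).
The three coordinates are positive, positive, positive; a point is interior exactly when all three are positive.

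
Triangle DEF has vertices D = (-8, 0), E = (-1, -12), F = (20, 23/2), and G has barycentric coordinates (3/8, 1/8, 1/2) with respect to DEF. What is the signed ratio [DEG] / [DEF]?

1/2

The signed ratio [DEG]/[DEF] equals the barycentric coordinate of G at vertex F, which is 1/2.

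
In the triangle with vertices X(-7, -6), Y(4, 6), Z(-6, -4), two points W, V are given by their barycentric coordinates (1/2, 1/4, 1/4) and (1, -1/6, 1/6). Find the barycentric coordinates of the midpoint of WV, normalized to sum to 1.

(3/4, 1/24, 5/24)

Since both coordinate triples sum to 1, the midpoint's barycentrics are the componentwise average.
(1/2+1)/2 = 3/4; similarly 1/24 and 5/24.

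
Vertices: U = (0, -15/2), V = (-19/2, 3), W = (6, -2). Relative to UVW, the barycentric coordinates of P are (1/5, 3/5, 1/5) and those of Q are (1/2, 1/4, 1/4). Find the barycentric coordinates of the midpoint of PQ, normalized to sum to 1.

Since both coordinate triples sum to 1, the midpoint's barycentrics are the componentwise average.
(1/5+1/2)/2 = 7/20; similarly 17/40 and 9/40.

(7/20, 17/40, 9/40)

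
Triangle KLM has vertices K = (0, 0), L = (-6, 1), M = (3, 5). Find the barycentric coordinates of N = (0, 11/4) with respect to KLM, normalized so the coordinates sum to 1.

(1/4, 1/4, 1/2)

Signed area of the reference triangle: [KLM] = ½·(0·(1−5) + (-6)·(5−0) + 3·(0−1)) = ½·(0 − 30 − 3) = -33/2.
[NLM] = ½·(0·(1−5) + (-6)·(5−(11/4)) + 3·(11/4−1)) = ½·(0 − 27/2 + 21/4) = -33/8, so the K-coordinate is (-33/8)/(-33/2) = 1/4.
[KNM] = ½·(0·(11/4−5) + 0·(5−0) + 3·(0−(11/4))) = ½·(0 + 0 − 33/4) = -33/8, so the L-coordinate is 1/4.
[KLN] = ½·(0·(1−(11/4)) + (-6)·(11/4−0) + 0·(0−1)) = ½·(0 − 33/2 + 0) = -33/4, so the M-coordinate is 1/2.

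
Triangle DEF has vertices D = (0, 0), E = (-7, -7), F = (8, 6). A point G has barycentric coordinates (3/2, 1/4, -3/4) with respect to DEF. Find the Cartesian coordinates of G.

(-31/4, -25/4)

G = (3/2)·D + (1/4)·E + (-3/4)·F.
x-coordinate: (3/2)·0 + (1/4)·(-7) + (-3/4)·8 = -31/4.
y-coordinate: (3/2)·0 + (1/4)·(-7) + (-3/4)·6 = -25/4.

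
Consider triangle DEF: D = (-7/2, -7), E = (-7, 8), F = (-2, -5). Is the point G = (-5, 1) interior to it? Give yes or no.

Barycentric coordinates of G: (18/59, 30/59, 11/59).
The three coordinates are positive, positive, positive; a point is interior exactly when all three are positive.

yes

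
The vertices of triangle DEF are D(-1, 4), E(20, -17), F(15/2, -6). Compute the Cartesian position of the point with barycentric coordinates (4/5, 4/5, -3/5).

G = (4/5)·D + (4/5)·E + (-3/5)·F.
x-coordinate: (4/5)·(-1) + (4/5)·20 + (-3/5)·(15/2) = 107/10.
y-coordinate: (4/5)·4 + (4/5)·(-17) + (-3/5)·(-6) = -34/5.

(107/10, -34/5)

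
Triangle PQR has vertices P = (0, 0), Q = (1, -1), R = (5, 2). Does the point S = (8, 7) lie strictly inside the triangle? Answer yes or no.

Barycentric coordinates of S: (11/7, -19/7, 15/7).
The three coordinates are positive, negative, positive; a point is interior exactly when all three are positive.

no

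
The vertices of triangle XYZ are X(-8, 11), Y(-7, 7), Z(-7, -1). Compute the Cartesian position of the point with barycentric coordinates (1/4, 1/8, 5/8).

W = (1/4)·X + (1/8)·Y + (5/8)·Z.
x-coordinate: (1/4)·(-8) + (1/8)·(-7) + (5/8)·(-7) = -29/4.
y-coordinate: (1/4)·11 + (1/8)·7 + (5/8)·(-1) = 3.

(-29/4, 3)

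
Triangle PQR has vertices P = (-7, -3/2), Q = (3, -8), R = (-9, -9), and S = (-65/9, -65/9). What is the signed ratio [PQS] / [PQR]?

2/3

[PQR] = ½·((-7)·(-8−(-9)) + 3·(-9−(-3/2)) + (-9)·(-3/2−(-8))) = ½·(-7 − 45/2 − 117/2) = -44.
[PQS] = ½·((-7)·(-8−(-65/9)) + 3·(-65/9−(-3/2)) + (-65/9)·(-3/2−(-8))) = ½·(49/9 − 103/6 − 845/18) = -88/3, so the ratio is (-88/3)/(-44) = 2/3.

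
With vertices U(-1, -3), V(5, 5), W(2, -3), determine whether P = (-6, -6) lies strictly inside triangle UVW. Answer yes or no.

Barycentric coordinates of P: (55/24, -3/8, -11/12).
The three coordinates are positive, negative, negative; a point is interior exactly when all three are positive.

no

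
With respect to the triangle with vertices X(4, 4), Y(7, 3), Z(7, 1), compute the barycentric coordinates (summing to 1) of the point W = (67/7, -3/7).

Signed area of the reference triangle: [XYZ] = ½·(4·(3−1) + 7·(1−4) + 7·(4−3)) = ½·(8 − 21 + 7) = -3.
[WYZ] = ½·((67/7)·(3−1) + 7·(1−(-3/7)) + 7·(-3/7−3)) = ½·(134/7 + 10 − 24) = 18/7, so the X-coordinate is (18/7)/(-3) = -6/7.
[XWZ] = ½·(4·(-3/7−1) + (67/7)·(1−4) + 7·(4−(-3/7))) = ½·(-40/7 − 201/7 + 31) = -12/7, so the Y-coordinate is 4/7.
[XYW] = ½·(4·(3−(-3/7)) + 7·(-3/7−4) + (67/7)·(4−3)) = ½·(96/7 − 31 + 67/7) = -27/7, so the Z-coordinate is 9/7.

(-6/7, 4/7, 9/7)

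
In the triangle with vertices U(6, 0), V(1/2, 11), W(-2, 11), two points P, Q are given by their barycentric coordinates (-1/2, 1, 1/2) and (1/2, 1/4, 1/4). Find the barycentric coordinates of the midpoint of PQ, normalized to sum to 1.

Since both coordinate triples sum to 1, the midpoint's barycentrics are the componentwise average.
(-1/2+1/2)/2 = 0; similarly 5/8 and 3/8.

(0, 5/8, 3/8)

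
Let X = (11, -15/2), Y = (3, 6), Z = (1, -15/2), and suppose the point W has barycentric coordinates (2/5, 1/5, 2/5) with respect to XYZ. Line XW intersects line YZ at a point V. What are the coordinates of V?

Line XW meets YZ where the X-coordinate vanishes; zeroing W's X-weight and renormalizing leaves Y, Z-weights 1/5 : 2/5 → (1/3, 2/3).
So V = (1/3)·Y + (2/3)·Z = (5/3, -3).

(5/3, -3)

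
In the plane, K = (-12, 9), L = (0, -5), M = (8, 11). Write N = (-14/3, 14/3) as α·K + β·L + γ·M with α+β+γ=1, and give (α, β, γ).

(1/2, 1/3, 1/6)

Signed area of the reference triangle: [KLM] = ½·((-12)·(-5−11) + 0·(11−9) + 8·(9−(-5))) = ½·(192 + 0 + 112) = 152.
[NLM] = ½·((-14/3)·(-5−11) + 0·(11−(14/3)) + 8·(14/3−(-5))) = ½·(224/3 + 0 + 232/3) = 76, so the K-coordinate is 76/152 = 1/2.
[KNM] = ½·((-12)·(14/3−11) + (-14/3)·(11−9) + 8·(9−(14/3))) = ½·(76 − 28/3 + 104/3) = 152/3, so the L-coordinate is 1/3.
[KLN] = ½·((-12)·(-5−(14/3)) + 0·(14/3−9) + (-14/3)·(9−(-5))) = ½·(116 + 0 − 196/3) = 76/3, so the M-coordinate is 1/6.
Check: 1/2 + 1/3 + 1/6 = 1.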